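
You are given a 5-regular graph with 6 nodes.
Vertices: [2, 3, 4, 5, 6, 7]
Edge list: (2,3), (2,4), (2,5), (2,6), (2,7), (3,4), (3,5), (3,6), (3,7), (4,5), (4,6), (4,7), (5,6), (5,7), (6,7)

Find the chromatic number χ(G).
Clique number ω(G) = 6 (lower bound: χ ≥ ω).
The clique on [2, 3, 4, 5, 6, 7] has size 6, forcing χ ≥ 6, and the coloring below uses 6 colors, so χ(G) = 6.
A valid 6-coloring: color 1: [5]; color 2: [6]; color 3: [7]; color 4: [2]; color 5: [4]; color 6: [3].

χ(G) = 6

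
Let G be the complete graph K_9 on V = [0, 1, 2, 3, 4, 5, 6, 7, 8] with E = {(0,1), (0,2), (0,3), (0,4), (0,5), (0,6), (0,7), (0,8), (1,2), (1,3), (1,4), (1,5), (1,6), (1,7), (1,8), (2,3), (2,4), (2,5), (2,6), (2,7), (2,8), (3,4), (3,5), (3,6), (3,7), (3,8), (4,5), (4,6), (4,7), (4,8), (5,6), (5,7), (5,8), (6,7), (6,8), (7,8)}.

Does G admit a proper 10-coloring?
A valid 10-coloring: color 1: [0]; color 2: [1]; color 3: [5]; color 4: [8]; color 5: [6]; color 6: [4]; color 7: [2]; color 8: [7]; color 9: [3].
(χ(G) = 9 ≤ 10.)

Yes, G is 10-colorable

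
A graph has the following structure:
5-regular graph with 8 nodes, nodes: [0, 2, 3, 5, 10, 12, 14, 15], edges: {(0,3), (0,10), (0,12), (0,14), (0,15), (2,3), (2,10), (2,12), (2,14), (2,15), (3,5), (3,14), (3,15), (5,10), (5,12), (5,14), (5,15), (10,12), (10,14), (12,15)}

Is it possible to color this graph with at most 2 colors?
The clique on vertices [0, 10, 12] has size 3 > 2, so it alone needs 3 colors.

No, G is not 2-colorable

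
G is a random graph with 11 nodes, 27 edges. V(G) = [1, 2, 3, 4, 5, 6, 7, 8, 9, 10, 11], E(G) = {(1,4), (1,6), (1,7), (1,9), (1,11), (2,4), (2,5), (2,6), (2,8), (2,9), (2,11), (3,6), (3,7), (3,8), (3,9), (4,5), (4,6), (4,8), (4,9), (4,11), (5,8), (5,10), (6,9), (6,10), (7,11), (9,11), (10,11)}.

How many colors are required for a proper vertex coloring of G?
Clique number ω(G) = 4 (lower bound: χ ≥ ω).
The clique on [1, 4, 9, 11] has size 4, forcing χ ≥ 4, and the coloring below uses 4 colors, so χ(G) = 4.
A valid 4-coloring: color 1: [3, 4, 10]; color 2: [5, 6, 11]; color 3: [1, 2]; color 4: [7, 8, 9].

χ(G) = 4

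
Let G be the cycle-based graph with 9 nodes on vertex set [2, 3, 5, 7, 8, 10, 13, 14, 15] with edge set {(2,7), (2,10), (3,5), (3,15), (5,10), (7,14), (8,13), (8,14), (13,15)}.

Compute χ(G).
Clique number ω(G) = 2 (lower bound: χ ≥ ω).
Odd cycle [10, 2, 7, 14, 8, 13, 15, 3, 5] needs 3 colors (χ ≥ 3).
The coloring below uses 3 colors, so χ(G) = 3.
A valid 3-coloring: color 1: [3, 7, 8, 10]; color 2: [2, 5, 13, 14]; color 3: [15].

χ(G) = 3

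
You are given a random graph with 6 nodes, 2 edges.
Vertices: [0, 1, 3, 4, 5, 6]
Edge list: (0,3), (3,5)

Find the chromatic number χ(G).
Clique number ω(G) = 2 (lower bound: χ ≥ ω).
The graph is bipartite (no odd cycle), so 2 colors suffice: χ(G) = 2.
A valid 2-coloring: color 1: [1, 3, 4, 6]; color 2: [0, 5].

χ(G) = 2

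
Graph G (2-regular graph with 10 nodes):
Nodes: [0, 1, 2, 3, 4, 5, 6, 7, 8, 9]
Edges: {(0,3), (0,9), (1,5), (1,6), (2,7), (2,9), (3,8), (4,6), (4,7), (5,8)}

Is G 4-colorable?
A valid 4-coloring: color 1: [0, 1, 2, 4, 8]; color 2: [3, 5, 6, 7, 9].
(χ(G) = 2 ≤ 4.)

Yes, G is 4-colorable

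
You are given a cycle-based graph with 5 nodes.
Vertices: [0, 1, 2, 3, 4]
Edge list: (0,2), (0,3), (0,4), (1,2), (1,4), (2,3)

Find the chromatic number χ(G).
χ(G) = 3

Clique number ω(G) = 3 (lower bound: χ ≥ ω).
The clique on [0, 2, 3] has size 3, forcing χ ≥ 3, and the coloring below uses 3 colors, so χ(G) = 3.
A valid 3-coloring: color 1: [2, 4]; color 2: [0, 1]; color 3: [3].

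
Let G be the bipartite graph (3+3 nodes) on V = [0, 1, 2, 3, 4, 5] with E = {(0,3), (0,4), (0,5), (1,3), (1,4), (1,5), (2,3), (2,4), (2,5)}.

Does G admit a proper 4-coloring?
Yes, G is 4-colorable

A valid 4-coloring: color 1: [0, 1, 2]; color 2: [3, 4, 5].
(χ(G) = 2 ≤ 4.)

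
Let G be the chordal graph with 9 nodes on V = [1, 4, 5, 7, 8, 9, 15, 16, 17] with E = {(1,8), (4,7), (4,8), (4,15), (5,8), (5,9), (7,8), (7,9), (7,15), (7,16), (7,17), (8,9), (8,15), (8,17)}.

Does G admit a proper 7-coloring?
Yes, G is 7-colorable

A valid 7-coloring: color 1: [8, 16]; color 2: [1, 5, 7]; color 3: [4, 9, 17]; color 4: [15].
(χ(G) = 4 ≤ 7.)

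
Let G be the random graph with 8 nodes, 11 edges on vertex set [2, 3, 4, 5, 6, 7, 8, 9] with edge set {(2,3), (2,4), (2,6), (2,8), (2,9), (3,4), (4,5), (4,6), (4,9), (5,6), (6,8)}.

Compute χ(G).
Clique number ω(G) = 3 (lower bound: χ ≥ ω).
The clique on [2, 6, 8] has size 3, forcing χ ≥ 3, and the coloring below uses 3 colors, so χ(G) = 3.
A valid 3-coloring: color 1: [4, 7, 8]; color 2: [2, 5]; color 3: [3, 6, 9].

χ(G) = 3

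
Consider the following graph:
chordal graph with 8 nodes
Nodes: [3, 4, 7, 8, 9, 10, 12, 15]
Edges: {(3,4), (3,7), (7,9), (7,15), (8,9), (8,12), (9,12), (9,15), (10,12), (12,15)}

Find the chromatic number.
χ(G) = 3

Clique number ω(G) = 3 (lower bound: χ ≥ ω).
The clique on [8, 9, 12] has size 3, forcing χ ≥ 3, and the coloring below uses 3 colors, so χ(G) = 3.
A valid 3-coloring: color 1: [3, 9, 10]; color 2: [4, 7, 12]; color 3: [8, 15].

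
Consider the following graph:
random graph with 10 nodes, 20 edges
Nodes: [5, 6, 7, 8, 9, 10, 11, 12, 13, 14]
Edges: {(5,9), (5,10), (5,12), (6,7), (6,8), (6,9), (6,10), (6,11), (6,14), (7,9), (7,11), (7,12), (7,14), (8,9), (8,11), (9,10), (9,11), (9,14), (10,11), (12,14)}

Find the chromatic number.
χ(G) = 4

Clique number ω(G) = 4 (lower bound: χ ≥ ω).
The clique on [6, 8, 9, 11] has size 4, forcing χ ≥ 4, and the coloring below uses 4 colors, so χ(G) = 4.
A valid 4-coloring: color 1: [9, 12, 13]; color 2: [5, 6]; color 3: [11, 14]; color 4: [7, 8, 10].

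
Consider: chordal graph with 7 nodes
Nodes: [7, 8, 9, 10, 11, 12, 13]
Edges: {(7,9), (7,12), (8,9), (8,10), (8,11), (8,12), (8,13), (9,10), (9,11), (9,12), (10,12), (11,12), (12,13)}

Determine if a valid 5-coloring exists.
Yes, G is 5-colorable

A valid 5-coloring: color 1: [12]; color 2: [7, 8]; color 3: [9, 13]; color 4: [10, 11].
(χ(G) = 4 ≤ 5.)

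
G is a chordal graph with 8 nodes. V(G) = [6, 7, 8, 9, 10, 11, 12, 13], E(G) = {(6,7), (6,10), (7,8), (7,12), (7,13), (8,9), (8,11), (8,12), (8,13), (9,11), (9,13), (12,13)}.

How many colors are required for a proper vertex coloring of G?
Clique number ω(G) = 4 (lower bound: χ ≥ ω).
The clique on [7, 8, 12, 13] has size 4, forcing χ ≥ 4, and the coloring below uses 4 colors, so χ(G) = 4.
A valid 4-coloring: color 1: [6, 8]; color 2: [10, 11, 13]; color 3: [7, 9]; color 4: [12].

χ(G) = 4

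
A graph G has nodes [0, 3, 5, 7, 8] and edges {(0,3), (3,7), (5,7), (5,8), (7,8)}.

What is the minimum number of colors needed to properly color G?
χ(G) = 3

Clique number ω(G) = 3 (lower bound: χ ≥ ω).
The clique on [5, 7, 8] has size 3, forcing χ ≥ 3, and the coloring below uses 3 colors, so χ(G) = 3.
A valid 3-coloring: color 1: [0, 7]; color 2: [3, 8]; color 3: [5].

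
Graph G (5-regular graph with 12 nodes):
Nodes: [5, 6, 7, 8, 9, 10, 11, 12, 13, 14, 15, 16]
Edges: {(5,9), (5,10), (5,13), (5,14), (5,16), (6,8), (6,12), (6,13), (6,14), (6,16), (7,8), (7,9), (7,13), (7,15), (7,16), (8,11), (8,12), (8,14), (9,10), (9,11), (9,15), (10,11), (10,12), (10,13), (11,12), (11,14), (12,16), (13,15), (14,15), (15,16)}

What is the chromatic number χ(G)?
χ(G) = 4

Clique number ω(G) = 3 (lower bound: χ ≥ ω).
Suppose a proper 3-coloring c exists. The clique [5, 9, 10] takes 3 distinct colors; by symmetry let c(5) = 1, c(9) = 2, c(10) = 3.
- Vertex 11: neighbors [9, 10] already have colors [2, 3] ⇒ c(11) = 1.
- Vertex 12: neighbors [11, 10] already have colors [1, 3] ⇒ c(12) = 2.
- Vertex 8: neighbors [11, 12] already have colors [1, 2] ⇒ c(8) = 3.
- Vertex 6: neighbors [12, 8] already have colors [2, 3] ⇒ c(6) = 1.
- Vertex 7: neighbors [9, 8] already have colors [2, 3] ⇒ c(7) = 1.
- Vertex 15: neighbors [7, 9] already have colors [1, 2] ⇒ c(15) = 3.
- Vertex 16: neighbors [5, 12, 15] already have colors [1, 2, 3] — all 3 colors blocked. Contradiction.
The forced assignments end in a contradiction, so G has no proper 3-coloring (χ ≥ 4).
The coloring below uses 4 colors, so χ(G) = 4.
A valid 4-coloring: color 1: [7, 12, 14]; color 2: [8, 9, 13, 16]; color 3: [5, 6, 11, 15]; color 4: [10].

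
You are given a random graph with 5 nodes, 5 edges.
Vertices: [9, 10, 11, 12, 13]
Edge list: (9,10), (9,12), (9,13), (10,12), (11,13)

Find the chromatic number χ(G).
χ(G) = 3

Clique number ω(G) = 3 (lower bound: χ ≥ ω).
The clique on [9, 10, 12] has size 3, forcing χ ≥ 3, and the coloring below uses 3 colors, so χ(G) = 3.
A valid 3-coloring: color 1: [9, 11]; color 2: [12, 13]; color 3: [10].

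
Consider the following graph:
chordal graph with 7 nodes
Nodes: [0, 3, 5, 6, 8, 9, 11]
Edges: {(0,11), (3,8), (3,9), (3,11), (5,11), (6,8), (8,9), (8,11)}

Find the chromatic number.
Clique number ω(G) = 3 (lower bound: χ ≥ ω).
The clique on [3, 8, 9] has size 3, forcing χ ≥ 3, and the coloring below uses 3 colors, so χ(G) = 3.
A valid 3-coloring: color 1: [0, 5, 8]; color 2: [6, 9, 11]; color 3: [3].

χ(G) = 3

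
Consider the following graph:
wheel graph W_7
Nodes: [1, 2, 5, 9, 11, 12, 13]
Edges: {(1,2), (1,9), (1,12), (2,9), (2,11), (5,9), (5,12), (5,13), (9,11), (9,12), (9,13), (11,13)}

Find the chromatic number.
χ(G) = 3

Clique number ω(G) = 3 (lower bound: χ ≥ ω).
The clique on [1, 2, 9] has size 3, forcing χ ≥ 3, and the coloring below uses 3 colors, so χ(G) = 3.
A valid 3-coloring: color 1: [9]; color 2: [2, 12, 13]; color 3: [1, 5, 11].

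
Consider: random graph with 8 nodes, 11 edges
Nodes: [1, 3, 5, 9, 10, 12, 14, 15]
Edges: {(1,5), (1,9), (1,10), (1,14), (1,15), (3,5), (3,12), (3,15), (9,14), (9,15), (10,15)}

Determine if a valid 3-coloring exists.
A valid 3-coloring: color 1: [1, 3]; color 2: [5, 12, 14, 15]; color 3: [9, 10].
(χ(G) = 3 ≤ 3.)

Yes, G is 3-colorable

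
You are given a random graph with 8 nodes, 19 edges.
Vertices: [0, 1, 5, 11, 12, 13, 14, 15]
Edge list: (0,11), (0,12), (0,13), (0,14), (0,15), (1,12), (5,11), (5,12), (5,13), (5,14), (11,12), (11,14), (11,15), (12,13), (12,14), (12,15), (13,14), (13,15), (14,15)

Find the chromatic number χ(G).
Clique number ω(G) = 5 (lower bound: χ ≥ ω).
The clique on [0, 11, 12, 14, 15] has size 5, forcing χ ≥ 5, and the coloring below uses 5 colors, so χ(G) = 5.
A valid 5-coloring: color 1: [12]; color 2: [1, 14]; color 3: [11, 13]; color 4: [0, 5]; color 5: [15].

χ(G) = 5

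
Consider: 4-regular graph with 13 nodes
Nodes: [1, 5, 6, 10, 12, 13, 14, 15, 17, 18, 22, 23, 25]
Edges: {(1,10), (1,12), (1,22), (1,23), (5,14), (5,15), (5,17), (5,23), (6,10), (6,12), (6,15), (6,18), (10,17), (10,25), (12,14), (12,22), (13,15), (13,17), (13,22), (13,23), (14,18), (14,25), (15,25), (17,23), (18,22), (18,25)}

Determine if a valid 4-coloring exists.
A valid 4-coloring: color 1: [6, 14, 22, 23]; color 2: [5, 12, 13, 25]; color 3: [10, 15, 18]; color 4: [1, 17].
(χ(G) = 3 ≤ 4.)

Yes, G is 4-colorable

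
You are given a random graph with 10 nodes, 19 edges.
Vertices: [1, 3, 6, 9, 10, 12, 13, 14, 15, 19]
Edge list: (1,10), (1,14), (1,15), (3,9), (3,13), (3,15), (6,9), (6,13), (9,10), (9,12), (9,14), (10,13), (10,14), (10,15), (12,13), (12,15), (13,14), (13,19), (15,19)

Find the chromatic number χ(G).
χ(G) = 3

Clique number ω(G) = 3 (lower bound: χ ≥ ω).
The clique on [1, 10, 14] has size 3, forcing χ ≥ 3, and the coloring below uses 3 colors, so χ(G) = 3.
A valid 3-coloring: color 1: [1, 9, 13]; color 2: [3, 6, 10, 12, 19]; color 3: [14, 15].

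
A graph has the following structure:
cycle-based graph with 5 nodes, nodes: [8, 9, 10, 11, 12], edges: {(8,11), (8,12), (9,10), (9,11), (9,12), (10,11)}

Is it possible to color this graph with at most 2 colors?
No, G is not 2-colorable

The clique on vertices [9, 10, 11] has size 3 > 2, so it alone needs 3 colors.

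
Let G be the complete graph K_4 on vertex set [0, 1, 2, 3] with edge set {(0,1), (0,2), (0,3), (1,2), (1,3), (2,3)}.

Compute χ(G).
Clique number ω(G) = 4 (lower bound: χ ≥ ω).
The clique on [0, 1, 2, 3] has size 4, forcing χ ≥ 4, and the coloring below uses 4 colors, so χ(G) = 4.
A valid 4-coloring: color 1: [2]; color 2: [1]; color 3: [0]; color 4: [3].

χ(G) = 4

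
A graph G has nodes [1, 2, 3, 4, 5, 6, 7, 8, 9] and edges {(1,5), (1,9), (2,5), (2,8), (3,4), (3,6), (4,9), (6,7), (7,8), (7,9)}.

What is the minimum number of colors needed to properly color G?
Clique number ω(G) = 2 (lower bound: χ ≥ ω).
Odd cycle [6, 3, 4, 9, 7] needs 3 colors (χ ≥ 3).
The coloring below uses 3 colors, so χ(G) = 3.
A valid 3-coloring: color 1: [1, 2, 3, 7]; color 2: [5, 6, 8, 9]; color 3: [4].

χ(G) = 3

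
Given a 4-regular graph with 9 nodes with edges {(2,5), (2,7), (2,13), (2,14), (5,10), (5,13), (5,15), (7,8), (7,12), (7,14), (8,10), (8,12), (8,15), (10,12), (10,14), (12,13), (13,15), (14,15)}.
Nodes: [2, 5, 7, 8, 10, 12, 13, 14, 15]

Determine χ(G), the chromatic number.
Clique number ω(G) = 3 (lower bound: χ ≥ ω).
The clique on [2, 5, 13] has size 3, forcing χ ≥ 3, and the coloring below uses 3 colors, so χ(G) = 3.
A valid 3-coloring: color 1: [5, 8, 14]; color 2: [2, 12, 15]; color 3: [7, 10, 13].

χ(G) = 3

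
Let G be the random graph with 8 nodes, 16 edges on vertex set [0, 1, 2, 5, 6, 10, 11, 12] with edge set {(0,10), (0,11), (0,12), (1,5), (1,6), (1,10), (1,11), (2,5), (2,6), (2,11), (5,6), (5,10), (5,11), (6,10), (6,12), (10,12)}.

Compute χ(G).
Clique number ω(G) = 4 (lower bound: χ ≥ ω).
The clique on [1, 5, 6, 10] has size 4, forcing χ ≥ 4, and the coloring below uses 4 colors, so χ(G) = 4.
A valid 4-coloring: color 1: [6, 11]; color 2: [2, 10]; color 3: [0, 5]; color 4: [1, 12].

χ(G) = 4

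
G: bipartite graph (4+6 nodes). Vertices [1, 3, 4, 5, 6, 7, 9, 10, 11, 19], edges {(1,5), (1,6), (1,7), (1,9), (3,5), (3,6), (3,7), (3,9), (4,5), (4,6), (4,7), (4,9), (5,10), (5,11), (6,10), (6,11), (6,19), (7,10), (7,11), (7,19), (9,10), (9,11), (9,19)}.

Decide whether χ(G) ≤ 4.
Yes, G is 4-colorable

A valid 4-coloring: color 1: [5, 6, 7, 9]; color 2: [1, 3, 4, 10, 11, 19].
(χ(G) = 2 ≤ 4.)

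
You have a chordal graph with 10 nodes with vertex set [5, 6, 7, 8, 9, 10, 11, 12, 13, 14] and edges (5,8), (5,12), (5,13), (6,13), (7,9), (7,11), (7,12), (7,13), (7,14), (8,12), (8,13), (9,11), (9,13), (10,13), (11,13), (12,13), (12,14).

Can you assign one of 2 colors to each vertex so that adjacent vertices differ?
The clique on vertices [5, 8, 12, 13] has size 4 > 2, so it alone needs 4 colors.

No, G is not 2-colorable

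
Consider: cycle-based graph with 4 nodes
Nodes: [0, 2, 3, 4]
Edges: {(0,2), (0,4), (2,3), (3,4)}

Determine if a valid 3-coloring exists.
A valid 3-coloring: color 1: [2, 4]; color 2: [0, 3].
(χ(G) = 2 ≤ 3.)

Yes, G is 3-colorable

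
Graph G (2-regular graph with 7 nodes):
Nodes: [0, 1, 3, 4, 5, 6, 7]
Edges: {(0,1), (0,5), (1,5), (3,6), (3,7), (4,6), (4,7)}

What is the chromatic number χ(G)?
Clique number ω(G) = 3 (lower bound: χ ≥ ω).
The clique on [0, 1, 5] has size 3, forcing χ ≥ 3, and the coloring below uses 3 colors, so χ(G) = 3.
A valid 3-coloring: color 1: [1, 6, 7]; color 2: [0, 3, 4]; color 3: [5].

χ(G) = 3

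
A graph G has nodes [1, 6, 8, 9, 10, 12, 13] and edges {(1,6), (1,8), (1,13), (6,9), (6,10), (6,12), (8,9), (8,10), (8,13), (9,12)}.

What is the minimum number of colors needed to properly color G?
χ(G) = 3

Clique number ω(G) = 3 (lower bound: χ ≥ ω).
The clique on [1, 8, 13] has size 3, forcing χ ≥ 3, and the coloring below uses 3 colors, so χ(G) = 3.
A valid 3-coloring: color 1: [6, 8]; color 2: [9, 10, 13]; color 3: [1, 12].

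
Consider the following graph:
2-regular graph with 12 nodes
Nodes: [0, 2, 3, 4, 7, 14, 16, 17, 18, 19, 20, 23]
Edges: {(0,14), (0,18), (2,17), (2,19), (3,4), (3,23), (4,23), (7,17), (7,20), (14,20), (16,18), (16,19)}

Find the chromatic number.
χ(G) = 3

Clique number ω(G) = 3 (lower bound: χ ≥ ω).
The clique on [3, 4, 23] has size 3, forcing χ ≥ 3, and the coloring below uses 3 colors, so χ(G) = 3.
A valid 3-coloring: color 1: [0, 2, 3, 7, 16]; color 2: [14, 17, 18, 19, 23]; color 3: [4, 20].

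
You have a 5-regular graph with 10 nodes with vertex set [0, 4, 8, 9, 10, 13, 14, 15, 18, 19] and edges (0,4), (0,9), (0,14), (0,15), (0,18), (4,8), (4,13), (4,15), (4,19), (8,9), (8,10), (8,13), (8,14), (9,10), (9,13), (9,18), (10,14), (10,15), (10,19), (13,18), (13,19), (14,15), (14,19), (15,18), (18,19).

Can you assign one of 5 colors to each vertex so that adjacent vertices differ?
A valid 5-coloring: color 1: [4, 14, 18]; color 2: [8, 15, 19]; color 3: [0, 10, 13]; color 4: [9].
(χ(G) = 4 ≤ 5.)

Yes, G is 5-colorable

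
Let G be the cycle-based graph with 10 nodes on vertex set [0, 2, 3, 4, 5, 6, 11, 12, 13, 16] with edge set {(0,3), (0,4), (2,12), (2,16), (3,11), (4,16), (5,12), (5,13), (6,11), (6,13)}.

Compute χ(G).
χ(G) = 2

Clique number ω(G) = 2 (lower bound: χ ≥ ω).
The graph is bipartite (no odd cycle), so 2 colors suffice: χ(G) = 2.
A valid 2-coloring: color 1: [0, 11, 12, 13, 16]; color 2: [2, 3, 4, 5, 6].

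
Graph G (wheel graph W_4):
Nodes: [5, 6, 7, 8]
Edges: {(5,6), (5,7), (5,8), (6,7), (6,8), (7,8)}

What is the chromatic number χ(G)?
Clique number ω(G) = 4 (lower bound: χ ≥ ω).
The clique on [5, 6, 7, 8] has size 4, forcing χ ≥ 4, and the coloring below uses 4 colors, so χ(G) = 4.
A valid 4-coloring: color 1: [6]; color 2: [7]; color 3: [8]; color 4: [5].

χ(G) = 4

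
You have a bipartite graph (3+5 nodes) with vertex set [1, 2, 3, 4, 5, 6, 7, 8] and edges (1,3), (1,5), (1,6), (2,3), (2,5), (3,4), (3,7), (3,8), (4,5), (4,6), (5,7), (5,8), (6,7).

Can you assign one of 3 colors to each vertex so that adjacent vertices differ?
A valid 3-coloring: color 1: [3, 5, 6]; color 2: [1, 2, 4, 7, 8].
(χ(G) = 2 ≤ 3.)

Yes, G is 3-colorable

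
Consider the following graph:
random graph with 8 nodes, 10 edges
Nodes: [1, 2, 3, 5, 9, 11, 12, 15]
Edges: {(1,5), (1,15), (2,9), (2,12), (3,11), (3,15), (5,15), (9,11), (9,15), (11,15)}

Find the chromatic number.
χ(G) = 3

Clique number ω(G) = 3 (lower bound: χ ≥ ω).
The clique on [1, 5, 15] has size 3, forcing χ ≥ 3, and the coloring below uses 3 colors, so χ(G) = 3.
A valid 3-coloring: color 1: [2, 15]; color 2: [1, 3, 9, 12]; color 3: [5, 11].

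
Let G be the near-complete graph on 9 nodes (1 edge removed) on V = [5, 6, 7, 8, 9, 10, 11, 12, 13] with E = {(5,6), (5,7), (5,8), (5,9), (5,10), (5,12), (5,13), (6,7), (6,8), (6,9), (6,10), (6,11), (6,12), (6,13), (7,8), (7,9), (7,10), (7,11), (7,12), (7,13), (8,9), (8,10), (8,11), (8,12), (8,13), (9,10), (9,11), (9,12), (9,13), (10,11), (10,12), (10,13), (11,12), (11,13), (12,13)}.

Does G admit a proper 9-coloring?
A valid 9-coloring: color 1: [9]; color 2: [7]; color 3: [10]; color 4: [13]; color 5: [6]; color 6: [8]; color 7: [12]; color 8: [5, 11].
(χ(G) = 8 ≤ 9.)

Yes, G is 9-colorable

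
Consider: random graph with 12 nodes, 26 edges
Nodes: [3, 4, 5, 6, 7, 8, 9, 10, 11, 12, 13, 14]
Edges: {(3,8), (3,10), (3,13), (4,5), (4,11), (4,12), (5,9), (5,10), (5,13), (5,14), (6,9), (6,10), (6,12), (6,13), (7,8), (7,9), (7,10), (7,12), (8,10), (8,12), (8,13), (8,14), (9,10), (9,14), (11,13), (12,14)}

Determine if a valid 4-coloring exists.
A valid 4-coloring: color 1: [4, 8, 9]; color 2: [10, 12, 13]; color 3: [3, 5, 6, 7, 11]; color 4: [14].
(χ(G) = 4 ≤ 4.)

Yes, G is 4-colorable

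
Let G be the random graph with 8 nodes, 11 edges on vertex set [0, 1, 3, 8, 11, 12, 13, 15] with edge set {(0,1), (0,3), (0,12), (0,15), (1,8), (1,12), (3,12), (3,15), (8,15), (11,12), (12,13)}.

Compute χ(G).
Clique number ω(G) = 3 (lower bound: χ ≥ ω).
The clique on [0, 1, 12] has size 3, forcing χ ≥ 3, and the coloring below uses 3 colors, so χ(G) = 3.
A valid 3-coloring: color 1: [12, 15]; color 2: [0, 8, 11, 13]; color 3: [1, 3].

χ(G) = 3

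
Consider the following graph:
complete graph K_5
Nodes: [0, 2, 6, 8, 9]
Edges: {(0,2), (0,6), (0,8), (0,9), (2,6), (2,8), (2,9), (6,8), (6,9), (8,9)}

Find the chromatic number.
Clique number ω(G) = 5 (lower bound: χ ≥ ω).
The clique on [0, 2, 6, 8, 9] has size 5, forcing χ ≥ 5, and the coloring below uses 5 colors, so χ(G) = 5.
A valid 5-coloring: color 1: [9]; color 2: [0]; color 3: [6]; color 4: [2]; color 5: [8].

χ(G) = 5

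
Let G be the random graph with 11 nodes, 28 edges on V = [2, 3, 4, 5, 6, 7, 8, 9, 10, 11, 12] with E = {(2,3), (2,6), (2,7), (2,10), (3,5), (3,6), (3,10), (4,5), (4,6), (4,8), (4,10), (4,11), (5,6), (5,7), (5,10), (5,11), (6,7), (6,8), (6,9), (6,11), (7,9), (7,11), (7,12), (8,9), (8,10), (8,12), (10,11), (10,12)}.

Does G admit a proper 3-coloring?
The clique on vertices [4, 5, 10, 11] has size 4 > 3, so it alone needs 4 colors.

No, G is not 3-colorable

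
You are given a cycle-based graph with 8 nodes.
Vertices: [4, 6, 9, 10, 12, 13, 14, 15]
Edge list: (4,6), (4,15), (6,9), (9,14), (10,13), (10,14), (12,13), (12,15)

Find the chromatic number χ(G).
Clique number ω(G) = 2 (lower bound: χ ≥ ω).
The graph is bipartite (no odd cycle), so 2 colors suffice: χ(G) = 2.
A valid 2-coloring: color 1: [4, 9, 10, 12]; color 2: [6, 13, 14, 15].

χ(G) = 2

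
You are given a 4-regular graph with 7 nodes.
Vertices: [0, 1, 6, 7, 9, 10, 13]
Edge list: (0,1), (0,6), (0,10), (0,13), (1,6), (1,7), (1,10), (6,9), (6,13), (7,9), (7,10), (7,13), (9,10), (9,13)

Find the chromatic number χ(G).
Clique number ω(G) = 3 (lower bound: χ ≥ ω).
Suppose a proper 3-coloring c exists. The clique [0, 1, 6] takes 3 distinct colors; by symmetry let c(0) = 1, c(1) = 2, c(6) = 3.
- Vertex 10: neighbors [0, 1] already have colors [1, 2] ⇒ c(10) = 3.
- Vertex 7: neighbors [1, 10] already have colors [2, 3] ⇒ c(7) = 1.
- Vertex 9: neighbors [7, 6] already have colors [1, 3] ⇒ c(9) = 2.
- Vertex 13: neighbors [0, 9, 6] already have colors [1, 2, 3] — all 3 colors blocked. Contradiction.
The forced assignments end in a contradiction, so G has no proper 3-coloring (χ ≥ 4).
The coloring below uses 4 colors, so χ(G) = 4.
A valid 4-coloring: color 1: [0, 7]; color 2: [1, 9]; color 3: [10, 13]; color 4: [6].

χ(G) = 4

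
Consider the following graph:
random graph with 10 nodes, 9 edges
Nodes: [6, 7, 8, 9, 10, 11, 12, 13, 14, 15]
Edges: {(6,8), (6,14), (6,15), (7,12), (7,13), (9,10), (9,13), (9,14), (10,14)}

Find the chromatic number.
Clique number ω(G) = 3 (lower bound: χ ≥ ω).
The clique on [9, 10, 14] has size 3, forcing χ ≥ 3, and the coloring below uses 3 colors, so χ(G) = 3.
A valid 3-coloring: color 1: [8, 11, 12, 13, 14, 15]; color 2: [6, 7, 9]; color 3: [10].

χ(G) = 3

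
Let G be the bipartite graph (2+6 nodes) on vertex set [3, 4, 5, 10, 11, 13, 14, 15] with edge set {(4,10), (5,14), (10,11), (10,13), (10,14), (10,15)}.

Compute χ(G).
χ(G) = 2

Clique number ω(G) = 2 (lower bound: χ ≥ ω).
The graph is bipartite (no odd cycle), so 2 colors suffice: χ(G) = 2.
A valid 2-coloring: color 1: [3, 5, 10]; color 2: [4, 11, 13, 14, 15].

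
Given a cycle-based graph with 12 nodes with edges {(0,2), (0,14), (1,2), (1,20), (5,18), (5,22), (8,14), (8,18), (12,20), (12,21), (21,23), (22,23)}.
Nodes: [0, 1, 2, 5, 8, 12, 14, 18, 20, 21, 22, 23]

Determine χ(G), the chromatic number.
Clique number ω(G) = 2 (lower bound: χ ≥ ω).
The graph is bipartite (no odd cycle), so 2 colors suffice: χ(G) = 2.
A valid 2-coloring: color 1: [2, 14, 18, 20, 21, 22]; color 2: [0, 1, 5, 8, 12, 23].

χ(G) = 2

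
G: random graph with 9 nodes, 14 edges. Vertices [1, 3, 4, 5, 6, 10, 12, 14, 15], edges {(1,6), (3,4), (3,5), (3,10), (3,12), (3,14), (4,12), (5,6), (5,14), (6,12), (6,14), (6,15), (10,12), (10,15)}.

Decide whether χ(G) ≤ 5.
A valid 5-coloring: color 1: [3, 6]; color 2: [1, 12, 14, 15]; color 3: [4, 5, 10].
(χ(G) = 3 ≤ 5.)

Yes, G is 5-colorable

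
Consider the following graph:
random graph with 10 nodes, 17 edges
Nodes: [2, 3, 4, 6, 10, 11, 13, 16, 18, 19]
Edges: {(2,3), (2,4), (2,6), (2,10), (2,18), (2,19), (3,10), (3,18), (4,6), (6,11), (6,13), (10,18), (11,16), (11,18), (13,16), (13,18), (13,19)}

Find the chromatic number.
χ(G) = 4

Clique number ω(G) = 4 (lower bound: χ ≥ ω).
The clique on [2, 3, 10, 18] has size 4, forcing χ ≥ 4, and the coloring below uses 4 colors, so χ(G) = 4.
A valid 4-coloring: color 1: [2, 11, 13]; color 2: [6, 16, 18, 19]; color 3: [4, 10]; color 4: [3].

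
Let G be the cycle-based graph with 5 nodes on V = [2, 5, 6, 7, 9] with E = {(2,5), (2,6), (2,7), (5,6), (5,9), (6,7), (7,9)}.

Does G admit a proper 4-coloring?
A valid 4-coloring: color 1: [5, 7]; color 2: [2, 9]; color 3: [6].
(χ(G) = 3 ≤ 4.)

Yes, G is 4-colorable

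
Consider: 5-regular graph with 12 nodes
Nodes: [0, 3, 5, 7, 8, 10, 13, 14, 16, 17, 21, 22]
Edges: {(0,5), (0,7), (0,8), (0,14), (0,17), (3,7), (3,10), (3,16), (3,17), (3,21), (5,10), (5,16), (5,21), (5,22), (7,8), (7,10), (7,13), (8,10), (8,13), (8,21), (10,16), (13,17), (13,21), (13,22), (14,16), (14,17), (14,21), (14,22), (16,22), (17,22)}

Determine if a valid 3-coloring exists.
Suppose a proper 3-coloring c exists. The clique [0, 7, 8] takes 3 distinct colors; by symmetry let c(0) = 1, c(7) = 2, c(8) = 3.
- Vertex 10: neighbors [7, 8] already have colors [2, 3] ⇒ c(10) = 1.
- Vertex 3: neighbors [10, 7] already have colors [1, 2] ⇒ c(3) = 3.
- Vertex 13: neighbors [7, 8] already have colors [2, 3] ⇒ c(13) = 1.
- Vertex 16: neighbors [10, 3] already have colors [1, 3] ⇒ c(16) = 2.
- Vertex 14: neighbors [0, 16] already have colors [1, 2] ⇒ c(14) = 3.
- Vertex 22: neighbors [13, 16, 14] already have colors [1, 2, 3] — all 3 colors blocked. Contradiction.
The forced assignments end in a contradiction, so G has no proper 3-coloring (χ ≥ 4).

No, G is not 3-colorable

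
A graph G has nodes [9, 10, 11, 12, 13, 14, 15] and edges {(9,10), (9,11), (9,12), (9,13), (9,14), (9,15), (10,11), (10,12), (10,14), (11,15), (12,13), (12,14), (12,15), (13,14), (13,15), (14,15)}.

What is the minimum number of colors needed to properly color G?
Clique number ω(G) = 5 (lower bound: χ ≥ ω).
The clique on [9, 12, 13, 14, 15] has size 5, forcing χ ≥ 5, and the coloring below uses 5 colors, so χ(G) = 5.
A valid 5-coloring: color 1: [9]; color 2: [11, 12]; color 3: [14]; color 4: [10, 15]; color 5: [13].

χ(G) = 5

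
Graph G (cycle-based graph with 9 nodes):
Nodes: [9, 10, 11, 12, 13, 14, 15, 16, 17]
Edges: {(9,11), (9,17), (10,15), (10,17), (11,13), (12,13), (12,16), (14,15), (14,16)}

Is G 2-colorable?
Odd cycle [14, 15, 10, 17, 9, 11, 13, 12, 16] needs 3 colors (χ ≥ 3).
Hence χ(G) ≥ 3 > 2, so no proper 2-coloring exists.

No, G is not 2-colorable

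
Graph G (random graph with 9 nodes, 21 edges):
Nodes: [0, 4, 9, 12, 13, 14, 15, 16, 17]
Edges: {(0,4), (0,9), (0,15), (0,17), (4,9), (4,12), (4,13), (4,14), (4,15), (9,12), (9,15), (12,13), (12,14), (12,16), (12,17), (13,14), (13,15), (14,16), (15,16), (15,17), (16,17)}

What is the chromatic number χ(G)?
Clique number ω(G) = 4 (lower bound: χ ≥ ω).
The clique on [0, 4, 9, 15] has size 4, forcing χ ≥ 4, and the coloring below uses 4 colors, so χ(G) = 4.
A valid 4-coloring: color 1: [12, 15]; color 2: [4, 17]; color 3: [0, 14]; color 4: [9, 13, 16].

χ(G) = 4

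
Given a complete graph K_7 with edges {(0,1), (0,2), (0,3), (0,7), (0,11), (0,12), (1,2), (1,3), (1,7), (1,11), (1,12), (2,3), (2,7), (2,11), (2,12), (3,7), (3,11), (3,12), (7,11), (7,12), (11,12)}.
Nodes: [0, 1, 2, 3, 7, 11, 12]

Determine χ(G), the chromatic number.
Clique number ω(G) = 7 (lower bound: χ ≥ ω).
The clique on [0, 1, 2, 3, 7, 11, 12] has size 7, forcing χ ≥ 7, and the coloring below uses 7 colors, so χ(G) = 7.
A valid 7-coloring: color 1: [7]; color 2: [1]; color 3: [12]; color 4: [0]; color 5: [3]; color 6: [11]; color 7: [2].

χ(G) = 7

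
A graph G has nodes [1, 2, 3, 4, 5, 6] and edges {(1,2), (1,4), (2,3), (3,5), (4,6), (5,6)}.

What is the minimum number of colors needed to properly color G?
χ(G) = 2

Clique number ω(G) = 2 (lower bound: χ ≥ ω).
The graph is bipartite (no odd cycle), so 2 colors suffice: χ(G) = 2.
A valid 2-coloring: color 1: [2, 4, 5]; color 2: [1, 3, 6].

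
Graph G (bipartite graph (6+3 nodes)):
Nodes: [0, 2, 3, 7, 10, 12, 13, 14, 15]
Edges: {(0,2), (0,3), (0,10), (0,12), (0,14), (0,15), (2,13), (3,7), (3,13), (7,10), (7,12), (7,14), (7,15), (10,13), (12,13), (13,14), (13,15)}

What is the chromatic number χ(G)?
χ(G) = 2

Clique number ω(G) = 2 (lower bound: χ ≥ ω).
The graph is bipartite (no odd cycle), so 2 colors suffice: χ(G) = 2.
A valid 2-coloring: color 1: [0, 7, 13]; color 2: [2, 3, 10, 12, 14, 15].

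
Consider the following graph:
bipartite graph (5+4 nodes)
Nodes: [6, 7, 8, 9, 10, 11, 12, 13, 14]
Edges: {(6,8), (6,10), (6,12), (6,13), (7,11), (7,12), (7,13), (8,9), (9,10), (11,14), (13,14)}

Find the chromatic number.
χ(G) = 2

Clique number ω(G) = 2 (lower bound: χ ≥ ω).
The graph is bipartite (no odd cycle), so 2 colors suffice: χ(G) = 2.
A valid 2-coloring: color 1: [6, 7, 9, 14]; color 2: [8, 10, 11, 12, 13].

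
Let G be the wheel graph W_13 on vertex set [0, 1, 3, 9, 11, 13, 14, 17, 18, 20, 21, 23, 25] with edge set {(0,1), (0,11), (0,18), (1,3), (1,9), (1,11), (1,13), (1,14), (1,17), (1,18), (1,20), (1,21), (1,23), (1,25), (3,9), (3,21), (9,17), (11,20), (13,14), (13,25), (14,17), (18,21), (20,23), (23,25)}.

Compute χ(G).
Clique number ω(G) = 3 (lower bound: χ ≥ ω).
The clique on [0, 1, 18] has size 3, forcing χ ≥ 3, and the coloring below uses 3 colors, so χ(G) = 3.
A valid 3-coloring: color 1: [1]; color 2: [3, 11, 13, 17, 18, 23]; color 3: [0, 9, 14, 20, 21, 25].

χ(G) = 3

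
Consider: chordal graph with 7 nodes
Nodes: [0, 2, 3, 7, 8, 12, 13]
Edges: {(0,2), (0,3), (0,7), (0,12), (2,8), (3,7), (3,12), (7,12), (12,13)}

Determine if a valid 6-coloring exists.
A valid 6-coloring: color 1: [0, 8, 13]; color 2: [2, 12]; color 3: [7]; color 4: [3].
(χ(G) = 4 ≤ 6.)

Yes, G is 6-colorable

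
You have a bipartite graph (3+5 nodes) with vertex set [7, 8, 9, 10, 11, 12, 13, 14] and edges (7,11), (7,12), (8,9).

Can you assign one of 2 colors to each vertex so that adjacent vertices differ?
Yes, G is 2-colorable

A valid 2-coloring: color 1: [7, 9, 10, 13, 14]; color 2: [8, 11, 12].
(χ(G) = 2 ≤ 2.)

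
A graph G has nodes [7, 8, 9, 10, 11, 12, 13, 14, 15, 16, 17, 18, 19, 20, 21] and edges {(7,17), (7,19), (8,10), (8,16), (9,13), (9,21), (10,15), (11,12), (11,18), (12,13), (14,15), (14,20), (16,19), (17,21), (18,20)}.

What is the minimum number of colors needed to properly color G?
Clique number ω(G) = 2 (lower bound: χ ≥ ω).
Odd cycle [9, 21, 17, 7, 19, 16, 8, 10, 15, 14, 20, 18, 11, 12, 13] needs 3 colors (χ ≥ 3).
The coloring below uses 3 colors, so χ(G) = 3.
A valid 3-coloring: color 1: [8, 9, 12, 15, 17, 19, 20]; color 2: [7, 10, 13, 14, 16, 18, 21]; color 3: [11].

χ(G) = 3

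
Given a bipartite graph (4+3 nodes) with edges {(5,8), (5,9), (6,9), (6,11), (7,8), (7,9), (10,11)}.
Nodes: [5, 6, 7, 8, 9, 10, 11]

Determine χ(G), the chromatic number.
χ(G) = 2

Clique number ω(G) = 2 (lower bound: χ ≥ ω).
The graph is bipartite (no odd cycle), so 2 colors suffice: χ(G) = 2.
A valid 2-coloring: color 1: [8, 9, 11]; color 2: [5, 6, 7, 10].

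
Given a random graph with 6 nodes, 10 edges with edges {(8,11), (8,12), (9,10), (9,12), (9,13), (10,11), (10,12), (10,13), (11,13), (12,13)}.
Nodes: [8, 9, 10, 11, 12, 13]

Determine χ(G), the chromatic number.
χ(G) = 4

Clique number ω(G) = 4 (lower bound: χ ≥ ω).
The clique on [9, 10, 12, 13] has size 4, forcing χ ≥ 4, and the coloring below uses 4 colors, so χ(G) = 4.
A valid 4-coloring: color 1: [8, 13]; color 2: [10]; color 3: [11, 12]; color 4: [9].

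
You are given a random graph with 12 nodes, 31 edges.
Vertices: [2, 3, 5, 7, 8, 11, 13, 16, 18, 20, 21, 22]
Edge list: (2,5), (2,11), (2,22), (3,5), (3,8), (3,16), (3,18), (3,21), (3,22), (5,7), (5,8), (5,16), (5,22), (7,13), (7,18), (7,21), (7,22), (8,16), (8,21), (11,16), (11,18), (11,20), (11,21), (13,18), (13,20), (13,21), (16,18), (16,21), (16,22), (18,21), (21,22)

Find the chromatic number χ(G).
χ(G) = 4

Clique number ω(G) = 4 (lower bound: χ ≥ ω).
The clique on [11, 16, 18, 21] has size 4, forcing χ ≥ 4, and the coloring below uses 4 colors, so χ(G) = 4.
A valid 4-coloring: color 1: [5, 20, 21]; color 2: [2, 13, 16]; color 3: [3, 7, 11]; color 4: [8, 18, 22].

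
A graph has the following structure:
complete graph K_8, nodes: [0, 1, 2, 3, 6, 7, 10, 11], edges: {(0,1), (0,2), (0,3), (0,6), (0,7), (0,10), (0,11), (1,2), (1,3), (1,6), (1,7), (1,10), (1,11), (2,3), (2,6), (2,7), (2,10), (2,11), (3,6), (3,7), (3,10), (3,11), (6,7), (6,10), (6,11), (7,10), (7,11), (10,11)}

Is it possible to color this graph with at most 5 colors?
The clique on vertices [0, 1, 2, 3, 6, 7, 10, 11] has size 8 > 5, so it alone needs 8 colors.

No, G is not 5-colorable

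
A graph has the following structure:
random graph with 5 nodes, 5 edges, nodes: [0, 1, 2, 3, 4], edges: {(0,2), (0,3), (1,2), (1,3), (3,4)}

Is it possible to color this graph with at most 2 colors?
A valid 2-coloring: color 1: [2, 3]; color 2: [0, 1, 4].
(χ(G) = 2 ≤ 2.)

Yes, G is 2-colorable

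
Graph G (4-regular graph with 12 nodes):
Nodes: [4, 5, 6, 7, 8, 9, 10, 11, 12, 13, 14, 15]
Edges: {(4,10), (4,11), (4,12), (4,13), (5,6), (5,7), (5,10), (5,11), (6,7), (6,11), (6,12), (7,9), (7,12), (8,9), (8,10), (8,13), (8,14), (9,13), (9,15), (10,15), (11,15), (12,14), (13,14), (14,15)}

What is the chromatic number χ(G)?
Clique number ω(G) = 3 (lower bound: χ ≥ ω).
The clique on [5, 6, 11] has size 3, forcing χ ≥ 3, and the coloring below uses 3 colors, so χ(G) = 3.
A valid 3-coloring: color 1: [5, 8, 12, 15]; color 2: [4, 6, 9, 14]; color 3: [7, 10, 11, 13].

χ(G) = 3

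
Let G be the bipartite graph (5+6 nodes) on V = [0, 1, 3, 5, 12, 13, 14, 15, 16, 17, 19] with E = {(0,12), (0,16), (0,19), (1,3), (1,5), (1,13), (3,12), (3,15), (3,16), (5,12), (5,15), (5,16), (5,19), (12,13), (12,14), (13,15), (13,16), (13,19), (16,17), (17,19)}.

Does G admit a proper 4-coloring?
Yes, G is 4-colorable

A valid 4-coloring: color 1: [1, 12, 15, 16, 19]; color 2: [0, 3, 5, 13, 14, 17].
(χ(G) = 2 ≤ 4.)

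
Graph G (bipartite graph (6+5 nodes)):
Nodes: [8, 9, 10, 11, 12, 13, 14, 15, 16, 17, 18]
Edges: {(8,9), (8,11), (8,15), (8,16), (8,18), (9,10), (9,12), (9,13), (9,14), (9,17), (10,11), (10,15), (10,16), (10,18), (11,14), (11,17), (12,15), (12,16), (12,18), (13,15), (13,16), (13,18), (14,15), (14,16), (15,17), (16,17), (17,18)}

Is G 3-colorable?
A valid 3-coloring: color 1: [9, 11, 15, 16, 18]; color 2: [8, 10, 12, 13, 14, 17].
(χ(G) = 2 ≤ 3.)

Yes, G is 3-colorable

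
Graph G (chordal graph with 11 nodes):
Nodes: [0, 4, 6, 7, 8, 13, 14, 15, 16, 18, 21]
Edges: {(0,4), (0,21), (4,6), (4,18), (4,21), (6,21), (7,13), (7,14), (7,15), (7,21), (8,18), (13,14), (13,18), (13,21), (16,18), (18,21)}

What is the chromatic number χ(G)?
Clique number ω(G) = 3 (lower bound: χ ≥ ω).
The clique on [7, 13, 14] has size 3, forcing χ ≥ 3, and the coloring below uses 3 colors, so χ(G) = 3.
A valid 3-coloring: color 1: [8, 14, 15, 16, 21]; color 2: [0, 6, 7, 18]; color 3: [4, 13].

χ(G) = 3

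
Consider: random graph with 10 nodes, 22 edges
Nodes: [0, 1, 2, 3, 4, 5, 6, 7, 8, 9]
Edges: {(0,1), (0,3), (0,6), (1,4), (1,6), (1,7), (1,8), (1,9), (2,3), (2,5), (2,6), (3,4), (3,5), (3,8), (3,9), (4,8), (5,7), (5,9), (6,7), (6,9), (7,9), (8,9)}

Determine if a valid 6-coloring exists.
Yes, G is 6-colorable

A valid 6-coloring: color 1: [1, 5]; color 2: [0, 2, 4, 9]; color 3: [3, 6]; color 4: [7, 8].
(χ(G) = 4 ≤ 6.)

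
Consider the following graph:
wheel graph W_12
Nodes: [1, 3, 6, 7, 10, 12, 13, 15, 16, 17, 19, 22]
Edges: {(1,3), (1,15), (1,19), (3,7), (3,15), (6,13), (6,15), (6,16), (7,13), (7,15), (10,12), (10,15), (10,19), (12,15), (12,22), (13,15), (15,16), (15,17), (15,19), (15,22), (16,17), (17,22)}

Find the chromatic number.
Clique number ω(G) = 3 (lower bound: χ ≥ ω).
Odd cycle [12, 22, 17, 16, 6, 13, 7, 3, 1, 19, 10] needs 3 colors (χ ≥ 3).
Vertex 15 is adjacent to every vertex of [1, 3, 6, 7, 10, 12, 13, 16, 17, 19, 22], which already need 3 colors among themselves, so 15 needs a new color (χ ≥ 4).
The coloring below uses 4 colors, so χ(G) = 4.
A valid 4-coloring: color 1: [15]; color 2: [6, 7, 12, 17, 19]; color 3: [3, 10, 13, 16, 22]; color 4: [1].

χ(G) = 4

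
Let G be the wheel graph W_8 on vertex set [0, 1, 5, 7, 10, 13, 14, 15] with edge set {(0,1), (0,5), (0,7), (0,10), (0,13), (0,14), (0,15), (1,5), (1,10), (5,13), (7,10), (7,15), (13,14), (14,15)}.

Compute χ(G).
Clique number ω(G) = 3 (lower bound: χ ≥ ω).
Odd cycle [10, 7, 15, 14, 13, 5, 1] needs 3 colors (χ ≥ 3).
Vertex 0 is adjacent to every vertex of [1, 5, 7, 10, 13, 14, 15], which already need 3 colors among themselves, so 0 needs a new color (χ ≥ 4).
The coloring below uses 4 colors, so χ(G) = 4.
A valid 4-coloring: color 1: [0]; color 2: [5, 10, 15]; color 3: [1, 7, 14]; color 4: [13].

χ(G) = 4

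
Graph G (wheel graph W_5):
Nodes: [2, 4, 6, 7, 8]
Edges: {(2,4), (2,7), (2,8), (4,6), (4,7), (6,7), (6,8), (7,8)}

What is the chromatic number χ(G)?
χ(G) = 3

Clique number ω(G) = 3 (lower bound: χ ≥ ω).
The clique on [2, 7, 8] has size 3, forcing χ ≥ 3, and the coloring below uses 3 colors, so χ(G) = 3.
A valid 3-coloring: color 1: [7]; color 2: [4, 8]; color 3: [2, 6].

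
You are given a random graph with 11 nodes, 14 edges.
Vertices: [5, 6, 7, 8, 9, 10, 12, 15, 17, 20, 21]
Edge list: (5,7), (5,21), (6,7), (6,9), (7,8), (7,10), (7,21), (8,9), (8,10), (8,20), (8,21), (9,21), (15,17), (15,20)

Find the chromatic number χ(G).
χ(G) = 3

Clique number ω(G) = 3 (lower bound: χ ≥ ω).
The clique on [7, 8, 10] has size 3, forcing χ ≥ 3, and the coloring below uses 3 colors, so χ(G) = 3.
A valid 3-coloring: color 1: [7, 9, 12, 17, 20]; color 2: [5, 6, 8, 15]; color 3: [10, 21].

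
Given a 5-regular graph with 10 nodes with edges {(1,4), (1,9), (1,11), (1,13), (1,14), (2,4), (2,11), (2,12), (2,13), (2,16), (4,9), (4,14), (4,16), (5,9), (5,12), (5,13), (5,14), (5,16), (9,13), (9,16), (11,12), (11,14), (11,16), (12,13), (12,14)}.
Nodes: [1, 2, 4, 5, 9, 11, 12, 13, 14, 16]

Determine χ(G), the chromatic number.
Clique number ω(G) = 3 (lower bound: χ ≥ ω).
Odd cycle [5, 16, 4, 1, 13] needs 3 colors (χ ≥ 3).
Vertex 9 is adjacent to every vertex of [1, 4, 5, 13, 16], which already need 3 colors among themselves, so 9 needs a new color (χ ≥ 4).
The coloring below uses 4 colors, so χ(G) = 4.
A valid 4-coloring: color 1: [1, 12, 16]; color 2: [4, 11, 13]; color 3: [2, 9, 14]; color 4: [5].

χ(G) = 4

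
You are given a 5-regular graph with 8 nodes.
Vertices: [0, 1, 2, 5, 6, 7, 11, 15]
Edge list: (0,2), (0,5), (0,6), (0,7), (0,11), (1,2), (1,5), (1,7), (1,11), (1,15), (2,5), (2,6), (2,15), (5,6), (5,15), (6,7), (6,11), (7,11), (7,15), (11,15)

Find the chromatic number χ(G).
χ(G) = 4

Clique number ω(G) = 4 (lower bound: χ ≥ ω).
The clique on [0, 2, 5, 6] has size 4, forcing χ ≥ 4, and the coloring below uses 4 colors, so χ(G) = 4.
A valid 4-coloring: color 1: [1, 6]; color 2: [2, 11]; color 3: [5, 7]; color 4: [0, 15].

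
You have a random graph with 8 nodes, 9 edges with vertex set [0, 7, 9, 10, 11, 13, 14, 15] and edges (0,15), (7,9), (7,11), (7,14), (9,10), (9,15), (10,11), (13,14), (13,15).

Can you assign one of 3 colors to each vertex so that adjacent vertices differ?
Yes, G is 3-colorable

A valid 3-coloring: color 1: [7, 10, 15]; color 2: [0, 9, 11, 13]; color 3: [14].
(χ(G) = 3 ≤ 3.)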